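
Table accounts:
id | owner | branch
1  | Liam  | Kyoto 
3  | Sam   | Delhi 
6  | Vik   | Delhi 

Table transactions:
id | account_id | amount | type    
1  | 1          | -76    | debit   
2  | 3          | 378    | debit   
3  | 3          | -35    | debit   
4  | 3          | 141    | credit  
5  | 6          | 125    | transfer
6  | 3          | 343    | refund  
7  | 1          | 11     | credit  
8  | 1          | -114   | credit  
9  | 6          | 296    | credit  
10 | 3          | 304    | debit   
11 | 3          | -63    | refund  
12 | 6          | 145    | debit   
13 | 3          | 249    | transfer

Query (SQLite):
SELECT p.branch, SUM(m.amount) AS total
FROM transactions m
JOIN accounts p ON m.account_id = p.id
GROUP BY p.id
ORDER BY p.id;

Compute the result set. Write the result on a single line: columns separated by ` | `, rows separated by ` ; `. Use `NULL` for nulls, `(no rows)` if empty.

Kyoto | -179 ; Delhi | 1317 ; Delhi | 566

Join each transactions row to its accounts via account_id.
Group joined rows by accounts.id; compute SUM(m.amount) per group.
  1: ids {1, 7, 8} → SUM(m.amount)=-179
  3: ids {2, 3, 4, 6, 10, 11, 13} → SUM(m.amount)=1317
  6: ids {5, 9, 12} → SUM(m.amount)=566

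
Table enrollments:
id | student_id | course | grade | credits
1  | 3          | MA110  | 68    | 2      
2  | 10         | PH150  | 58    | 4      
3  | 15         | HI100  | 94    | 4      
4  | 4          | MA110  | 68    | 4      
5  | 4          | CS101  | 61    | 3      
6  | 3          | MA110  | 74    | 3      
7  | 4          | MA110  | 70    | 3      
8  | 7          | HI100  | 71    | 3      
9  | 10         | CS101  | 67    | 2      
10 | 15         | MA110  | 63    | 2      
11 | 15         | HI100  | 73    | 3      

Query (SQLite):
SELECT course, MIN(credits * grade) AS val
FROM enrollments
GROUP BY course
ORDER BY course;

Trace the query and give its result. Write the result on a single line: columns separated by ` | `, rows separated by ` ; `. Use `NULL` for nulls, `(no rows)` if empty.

CS101 | 134 ; HI100 | 213 ; MA110 | 126 ; PH150 | 232

For each row compute credits * grade.
Group by course; take MIN of the expression per group.
  CS101: ids {5, 9} → MIN(credits * grade)=134
  HI100: ids {3, 8, 11} → MIN(credits * grade)=213
  MA110: ids {1, 4, 6, 7, 10} → MIN(credits * grade)=126
  PH150: ids {2} → MIN(credits * grade)=232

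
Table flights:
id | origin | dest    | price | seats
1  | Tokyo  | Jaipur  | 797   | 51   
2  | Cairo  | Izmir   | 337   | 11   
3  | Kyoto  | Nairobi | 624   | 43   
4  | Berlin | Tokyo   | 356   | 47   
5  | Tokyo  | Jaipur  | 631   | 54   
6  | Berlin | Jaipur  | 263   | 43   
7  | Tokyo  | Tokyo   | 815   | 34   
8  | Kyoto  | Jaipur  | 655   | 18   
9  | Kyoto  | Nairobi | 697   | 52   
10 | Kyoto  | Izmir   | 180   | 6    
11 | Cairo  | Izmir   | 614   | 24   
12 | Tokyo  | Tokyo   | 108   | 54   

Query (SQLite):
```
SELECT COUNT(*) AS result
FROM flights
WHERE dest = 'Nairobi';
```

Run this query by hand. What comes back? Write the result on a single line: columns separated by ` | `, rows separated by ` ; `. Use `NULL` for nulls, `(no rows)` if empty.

2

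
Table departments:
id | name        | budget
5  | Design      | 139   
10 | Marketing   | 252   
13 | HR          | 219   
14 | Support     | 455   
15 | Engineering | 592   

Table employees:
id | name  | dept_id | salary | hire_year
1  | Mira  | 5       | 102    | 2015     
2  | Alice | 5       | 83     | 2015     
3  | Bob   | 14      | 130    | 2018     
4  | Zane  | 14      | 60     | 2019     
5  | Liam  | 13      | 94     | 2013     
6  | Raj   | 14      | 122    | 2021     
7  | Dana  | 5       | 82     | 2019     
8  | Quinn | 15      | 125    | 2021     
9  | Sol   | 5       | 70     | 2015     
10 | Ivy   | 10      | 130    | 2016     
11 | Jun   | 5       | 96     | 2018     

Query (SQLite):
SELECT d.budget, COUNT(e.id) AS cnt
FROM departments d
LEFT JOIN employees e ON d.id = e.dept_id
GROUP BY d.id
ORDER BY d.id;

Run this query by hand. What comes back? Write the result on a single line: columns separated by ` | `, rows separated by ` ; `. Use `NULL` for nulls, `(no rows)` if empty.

LEFT JOIN keeps every departments row; unmatched ones get NULL for employees columns.
Group by departments.id and compute COUNT(e.id). COUNT(col) of an all-NULL group is 0.
  5: ids {1, 2, 7, 9, 11} → COUNT(e.id)=5
  10: ids {10} → COUNT(e.id)=1
  13: ids {5} → COUNT(e.id)=1
  14: ids {3, 4, 6} → COUNT(e.id)=3
  15: ids {8} → COUNT(e.id)=1

139 | 5 ; 252 | 1 ; 219 | 1 ; 455 | 3 ; 592 | 1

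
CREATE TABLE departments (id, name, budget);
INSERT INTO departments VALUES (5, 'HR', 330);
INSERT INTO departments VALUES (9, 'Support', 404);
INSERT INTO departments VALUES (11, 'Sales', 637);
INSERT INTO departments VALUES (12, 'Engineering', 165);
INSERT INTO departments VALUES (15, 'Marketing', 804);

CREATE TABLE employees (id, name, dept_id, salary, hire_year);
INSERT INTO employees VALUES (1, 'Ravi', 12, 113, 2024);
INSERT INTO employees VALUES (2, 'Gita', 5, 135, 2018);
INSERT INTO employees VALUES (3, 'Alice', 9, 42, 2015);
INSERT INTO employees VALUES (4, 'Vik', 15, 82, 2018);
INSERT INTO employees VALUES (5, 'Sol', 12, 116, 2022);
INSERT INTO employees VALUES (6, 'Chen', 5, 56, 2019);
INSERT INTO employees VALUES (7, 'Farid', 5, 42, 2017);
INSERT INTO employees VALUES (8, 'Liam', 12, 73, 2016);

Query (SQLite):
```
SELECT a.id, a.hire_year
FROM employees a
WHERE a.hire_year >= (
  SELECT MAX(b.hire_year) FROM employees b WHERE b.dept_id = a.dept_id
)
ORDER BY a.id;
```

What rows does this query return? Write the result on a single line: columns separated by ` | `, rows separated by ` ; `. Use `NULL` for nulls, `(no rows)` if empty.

For each employees row a, compute MAX(hire_year) over rows sharing a.dept_id.
Keep row a if a.hire_year >= that per-group MAX.
  dept_id=5: MAX(hire_year) = 2019
  dept_id=9: MAX(hire_year) = 2015
  dept_id=12: MAX(hire_year) = 2024
  dept_id=15: MAX(hire_year) = 2018

1 | 2024 ; 3 | 2015 ; 4 | 2018 ; 6 | 2019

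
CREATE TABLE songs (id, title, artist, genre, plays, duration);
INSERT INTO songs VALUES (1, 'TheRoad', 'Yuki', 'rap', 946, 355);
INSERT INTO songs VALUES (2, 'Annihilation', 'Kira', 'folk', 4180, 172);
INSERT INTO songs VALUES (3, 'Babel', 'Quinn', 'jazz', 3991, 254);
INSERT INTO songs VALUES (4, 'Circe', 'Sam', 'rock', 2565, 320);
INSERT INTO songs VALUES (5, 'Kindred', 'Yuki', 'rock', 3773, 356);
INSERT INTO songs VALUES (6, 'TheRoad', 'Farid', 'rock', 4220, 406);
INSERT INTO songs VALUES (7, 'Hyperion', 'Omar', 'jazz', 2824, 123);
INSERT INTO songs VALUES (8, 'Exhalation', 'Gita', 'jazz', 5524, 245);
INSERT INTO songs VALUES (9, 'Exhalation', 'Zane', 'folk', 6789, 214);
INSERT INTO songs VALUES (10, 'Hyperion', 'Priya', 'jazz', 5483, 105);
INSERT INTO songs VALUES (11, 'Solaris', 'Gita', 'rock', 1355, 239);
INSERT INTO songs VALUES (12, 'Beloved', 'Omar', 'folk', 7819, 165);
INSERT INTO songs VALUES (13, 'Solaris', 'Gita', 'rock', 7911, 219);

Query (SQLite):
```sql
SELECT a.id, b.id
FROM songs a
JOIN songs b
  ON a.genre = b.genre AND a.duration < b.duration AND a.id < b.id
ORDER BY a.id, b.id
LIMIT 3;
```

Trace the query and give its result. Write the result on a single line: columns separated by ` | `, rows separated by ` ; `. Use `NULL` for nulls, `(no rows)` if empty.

Pairs (a,b) with same genre, a.duration < b.duration, a.id < b.id.
genre groups: folk:{2,9,12} jazz:{3,7,8,10} rap:{1} rock:{4,5,6,11,13}
Ordered by (a.id, b.id); first 3.

2 | 9 ; 4 | 5 ; 4 | 6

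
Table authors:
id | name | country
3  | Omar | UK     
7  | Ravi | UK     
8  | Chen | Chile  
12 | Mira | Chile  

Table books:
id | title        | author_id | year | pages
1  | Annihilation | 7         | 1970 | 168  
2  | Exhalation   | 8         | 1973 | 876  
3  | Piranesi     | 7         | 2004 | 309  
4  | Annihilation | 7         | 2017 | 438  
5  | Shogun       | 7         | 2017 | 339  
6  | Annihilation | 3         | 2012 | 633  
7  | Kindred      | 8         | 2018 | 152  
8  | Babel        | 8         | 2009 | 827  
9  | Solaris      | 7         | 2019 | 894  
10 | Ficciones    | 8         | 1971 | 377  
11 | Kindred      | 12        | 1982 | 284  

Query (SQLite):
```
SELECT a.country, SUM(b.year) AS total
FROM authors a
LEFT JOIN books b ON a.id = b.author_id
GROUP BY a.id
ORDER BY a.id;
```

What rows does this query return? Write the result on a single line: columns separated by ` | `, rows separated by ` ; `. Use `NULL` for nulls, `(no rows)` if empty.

UK | 2012 ; UK | 10027 ; Chile | 7971 ; Chile | 1982

LEFT JOIN keeps every authors row; unmatched ones get NULL for books columns.
Group by authors.id and compute SUM(b.year). SUM over an all-NULL group is NULL.
  3: ids {6} → SUM(b.year)=2012
  7: ids {1, 3, 4, 5, 9} → SUM(b.year)=10027
  8: ids {2, 7, 8, 10} → SUM(b.year)=7971
  12: ids {11} → SUM(b.year)=1982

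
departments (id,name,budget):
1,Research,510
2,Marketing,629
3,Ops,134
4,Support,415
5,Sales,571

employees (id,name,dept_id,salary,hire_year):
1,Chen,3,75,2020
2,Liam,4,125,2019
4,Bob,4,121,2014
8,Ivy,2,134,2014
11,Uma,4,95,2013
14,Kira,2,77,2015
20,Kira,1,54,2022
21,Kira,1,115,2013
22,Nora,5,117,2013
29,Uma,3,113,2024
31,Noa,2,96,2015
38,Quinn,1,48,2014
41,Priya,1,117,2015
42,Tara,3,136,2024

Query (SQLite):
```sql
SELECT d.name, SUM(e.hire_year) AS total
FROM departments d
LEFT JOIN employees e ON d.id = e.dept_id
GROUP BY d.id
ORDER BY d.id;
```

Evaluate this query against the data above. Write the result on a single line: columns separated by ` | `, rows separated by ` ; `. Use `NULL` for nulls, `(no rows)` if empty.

Research | 8064 ; Marketing | 6044 ; Ops | 6068 ; Support | 6046 ; Sales | 2013

LEFT JOIN keeps every departments row; unmatched ones get NULL for employees columns.
Group by departments.id and compute SUM(e.hire_year). SUM over an all-NULL group is NULL.
  1: ids {20, 21, 38, 41} → SUM(e.hire_year)=8064
  2: ids {8, 14, 31} → SUM(e.hire_year)=6044
  3: ids {1, 29, 42} → SUM(e.hire_year)=6068
  4: ids {2, 4, 11} → SUM(e.hire_year)=6046
  5: ids {22} → SUM(e.hire_year)=2013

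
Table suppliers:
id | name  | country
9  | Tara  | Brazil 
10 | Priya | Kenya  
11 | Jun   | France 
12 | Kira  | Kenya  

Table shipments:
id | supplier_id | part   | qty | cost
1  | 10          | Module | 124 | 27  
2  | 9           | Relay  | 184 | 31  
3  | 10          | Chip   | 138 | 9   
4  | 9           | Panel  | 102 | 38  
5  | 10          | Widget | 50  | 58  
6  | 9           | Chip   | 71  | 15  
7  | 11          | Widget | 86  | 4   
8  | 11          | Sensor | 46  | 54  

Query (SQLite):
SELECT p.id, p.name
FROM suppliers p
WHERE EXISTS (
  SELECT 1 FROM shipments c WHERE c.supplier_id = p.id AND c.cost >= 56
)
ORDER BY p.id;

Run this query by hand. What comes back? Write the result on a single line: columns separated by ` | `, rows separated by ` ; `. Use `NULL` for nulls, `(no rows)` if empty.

For each suppliers row, check whether any shipments with matching supplier_id has cost >= 56.
Keep rows where that is true.

10 | Priya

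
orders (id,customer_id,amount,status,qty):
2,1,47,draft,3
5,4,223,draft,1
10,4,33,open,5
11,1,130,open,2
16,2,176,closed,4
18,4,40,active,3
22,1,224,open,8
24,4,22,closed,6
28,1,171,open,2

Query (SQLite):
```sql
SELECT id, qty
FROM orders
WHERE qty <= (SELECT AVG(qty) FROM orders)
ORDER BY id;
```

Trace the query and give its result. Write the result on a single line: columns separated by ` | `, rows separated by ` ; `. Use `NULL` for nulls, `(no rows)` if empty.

Scalar subquery: AVG(qty) over all orders rows = 3.777778 (≈; comparison uses full precision).
Keep rows where qty <= that value.

2 | 3 ; 5 | 1 ; 11 | 2 ; 18 | 3 ; 28 | 2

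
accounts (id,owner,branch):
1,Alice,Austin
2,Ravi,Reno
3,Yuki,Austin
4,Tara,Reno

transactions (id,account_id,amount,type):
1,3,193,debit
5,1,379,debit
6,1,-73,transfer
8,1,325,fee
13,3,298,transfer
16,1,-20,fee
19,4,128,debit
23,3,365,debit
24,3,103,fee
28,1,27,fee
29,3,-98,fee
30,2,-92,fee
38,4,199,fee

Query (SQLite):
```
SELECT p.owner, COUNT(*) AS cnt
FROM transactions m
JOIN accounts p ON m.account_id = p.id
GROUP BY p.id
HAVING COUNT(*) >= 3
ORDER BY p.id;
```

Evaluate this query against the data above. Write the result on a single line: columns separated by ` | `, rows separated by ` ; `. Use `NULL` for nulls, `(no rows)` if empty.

Alice | 5 ; Yuki | 5

Join each transactions row to its accounts via account_id.
Group joined rows by accounts.id; compute COUNT(*) per group.
HAVING: keep groups with count ≥ 3.
  1: ids {5, 6, 8, 16, 28} → COUNT(*)=5
  2: ids {30} → COUNT(*)=1
  3: ids {1, 13, 23, 24, 29} → COUNT(*)=5
  4: ids {19, 38} → COUNT(*)=2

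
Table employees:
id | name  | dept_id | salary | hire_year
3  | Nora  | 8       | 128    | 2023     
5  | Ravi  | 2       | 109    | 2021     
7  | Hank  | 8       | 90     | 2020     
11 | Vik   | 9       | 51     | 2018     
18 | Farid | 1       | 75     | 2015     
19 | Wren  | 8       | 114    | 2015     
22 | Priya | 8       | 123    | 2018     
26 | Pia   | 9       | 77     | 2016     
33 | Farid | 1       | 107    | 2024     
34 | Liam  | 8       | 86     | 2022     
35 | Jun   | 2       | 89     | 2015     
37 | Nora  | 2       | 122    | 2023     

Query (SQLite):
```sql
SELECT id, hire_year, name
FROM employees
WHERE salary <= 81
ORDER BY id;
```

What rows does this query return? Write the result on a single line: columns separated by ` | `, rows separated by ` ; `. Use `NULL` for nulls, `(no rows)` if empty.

salary <= 81: ids {11, 18, 26}

11 | 2018 | Vik ; 18 | 2015 | Farid ; 26 | 2016 | Pia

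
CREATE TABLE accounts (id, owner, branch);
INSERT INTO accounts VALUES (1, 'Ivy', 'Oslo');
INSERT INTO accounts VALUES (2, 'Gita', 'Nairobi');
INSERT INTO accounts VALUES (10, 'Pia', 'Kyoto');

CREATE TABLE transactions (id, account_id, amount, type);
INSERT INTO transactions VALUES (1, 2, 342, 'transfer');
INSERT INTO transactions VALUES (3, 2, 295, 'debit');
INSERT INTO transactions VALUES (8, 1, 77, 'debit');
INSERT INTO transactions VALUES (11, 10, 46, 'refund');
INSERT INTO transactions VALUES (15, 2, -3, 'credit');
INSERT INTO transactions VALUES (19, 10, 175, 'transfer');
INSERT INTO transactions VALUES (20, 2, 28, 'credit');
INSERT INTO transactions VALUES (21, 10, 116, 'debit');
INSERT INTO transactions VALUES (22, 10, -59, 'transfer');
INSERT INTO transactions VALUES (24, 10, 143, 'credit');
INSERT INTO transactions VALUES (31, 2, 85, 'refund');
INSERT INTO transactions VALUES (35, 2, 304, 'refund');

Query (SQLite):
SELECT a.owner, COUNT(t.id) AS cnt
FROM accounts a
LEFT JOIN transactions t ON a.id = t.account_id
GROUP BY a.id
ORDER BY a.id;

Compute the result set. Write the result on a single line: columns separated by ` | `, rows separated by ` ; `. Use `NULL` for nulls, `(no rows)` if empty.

Ivy | 1 ; Gita | 6 ; Pia | 5

LEFT JOIN keeps every accounts row; unmatched ones get NULL for transactions columns.
Group by accounts.id and compute COUNT(t.id). COUNT(col) of an all-NULL group is 0.
  1: ids {8} → COUNT(t.id)=1
  2: ids {1, 3, 15, 20, 31, 35} → COUNT(t.id)=6
  10: ids {11, 19, 21, 22, 24} → COUNT(t.id)=5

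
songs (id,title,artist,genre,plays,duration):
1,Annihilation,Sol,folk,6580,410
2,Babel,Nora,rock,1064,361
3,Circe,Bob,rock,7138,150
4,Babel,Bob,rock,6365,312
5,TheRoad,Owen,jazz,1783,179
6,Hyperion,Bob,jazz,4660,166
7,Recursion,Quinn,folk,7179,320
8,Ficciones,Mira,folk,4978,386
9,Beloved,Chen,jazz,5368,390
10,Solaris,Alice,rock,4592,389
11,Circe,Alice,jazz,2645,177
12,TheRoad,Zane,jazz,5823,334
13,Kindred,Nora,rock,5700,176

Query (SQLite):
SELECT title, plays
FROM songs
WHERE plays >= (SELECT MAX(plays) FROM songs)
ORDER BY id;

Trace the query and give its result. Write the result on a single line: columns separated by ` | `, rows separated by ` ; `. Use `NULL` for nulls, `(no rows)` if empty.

Scalar subquery: MAX(plays) over all songs rows = 7179.
Keep rows where plays >= that value.

Recursion | 7179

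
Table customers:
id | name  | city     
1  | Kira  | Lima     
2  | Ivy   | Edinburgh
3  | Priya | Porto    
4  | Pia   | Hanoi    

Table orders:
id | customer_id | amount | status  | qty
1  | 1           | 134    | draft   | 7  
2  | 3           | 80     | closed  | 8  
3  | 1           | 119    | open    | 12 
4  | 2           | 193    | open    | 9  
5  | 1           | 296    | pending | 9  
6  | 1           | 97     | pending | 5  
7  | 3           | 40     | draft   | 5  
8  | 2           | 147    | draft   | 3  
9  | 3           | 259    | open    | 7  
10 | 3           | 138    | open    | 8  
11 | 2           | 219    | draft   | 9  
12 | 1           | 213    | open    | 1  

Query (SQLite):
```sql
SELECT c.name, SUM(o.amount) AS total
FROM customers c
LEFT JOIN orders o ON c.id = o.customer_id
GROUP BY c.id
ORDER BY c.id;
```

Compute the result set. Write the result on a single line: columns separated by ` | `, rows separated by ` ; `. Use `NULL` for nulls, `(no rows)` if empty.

LEFT JOIN keeps every customers row; unmatched ones get NULL for orders columns.
Group by customers.id and compute SUM(o.amount). SUM over an all-NULL group is NULL.
  1: ids {1, 3, 5, 6, 12} → SUM(o.amount)=859
  2: ids {4, 8, 11} → SUM(o.amount)=559
  3: ids {2, 7, 9, 10} → SUM(o.amount)=517
  4: ids {—} → SUM(o.amount)=NULL

Kira | 859 ; Ivy | 559 ; Priya | 517 ; Pia | NULL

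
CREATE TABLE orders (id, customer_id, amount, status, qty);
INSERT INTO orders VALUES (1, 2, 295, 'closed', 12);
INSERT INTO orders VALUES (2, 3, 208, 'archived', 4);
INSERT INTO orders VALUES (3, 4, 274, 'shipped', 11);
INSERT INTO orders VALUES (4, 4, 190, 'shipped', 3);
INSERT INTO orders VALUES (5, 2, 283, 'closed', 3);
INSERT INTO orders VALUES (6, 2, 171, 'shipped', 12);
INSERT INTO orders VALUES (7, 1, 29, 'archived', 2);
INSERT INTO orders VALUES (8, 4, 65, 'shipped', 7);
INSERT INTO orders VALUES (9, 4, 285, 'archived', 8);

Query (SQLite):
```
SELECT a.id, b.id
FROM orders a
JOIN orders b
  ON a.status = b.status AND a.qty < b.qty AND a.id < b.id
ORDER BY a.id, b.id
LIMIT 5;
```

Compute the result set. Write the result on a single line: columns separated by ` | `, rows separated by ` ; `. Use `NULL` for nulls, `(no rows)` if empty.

Pairs (a,b) with same status, a.qty < b.qty, a.id < b.id.
status groups: archived:{2,7,9} closed:{1,5} shipped:{3,4,6,8}
Ordered by (a.id, b.id); first 5.

2 | 9 ; 3 | 6 ; 4 | 6 ; 4 | 8 ; 7 | 9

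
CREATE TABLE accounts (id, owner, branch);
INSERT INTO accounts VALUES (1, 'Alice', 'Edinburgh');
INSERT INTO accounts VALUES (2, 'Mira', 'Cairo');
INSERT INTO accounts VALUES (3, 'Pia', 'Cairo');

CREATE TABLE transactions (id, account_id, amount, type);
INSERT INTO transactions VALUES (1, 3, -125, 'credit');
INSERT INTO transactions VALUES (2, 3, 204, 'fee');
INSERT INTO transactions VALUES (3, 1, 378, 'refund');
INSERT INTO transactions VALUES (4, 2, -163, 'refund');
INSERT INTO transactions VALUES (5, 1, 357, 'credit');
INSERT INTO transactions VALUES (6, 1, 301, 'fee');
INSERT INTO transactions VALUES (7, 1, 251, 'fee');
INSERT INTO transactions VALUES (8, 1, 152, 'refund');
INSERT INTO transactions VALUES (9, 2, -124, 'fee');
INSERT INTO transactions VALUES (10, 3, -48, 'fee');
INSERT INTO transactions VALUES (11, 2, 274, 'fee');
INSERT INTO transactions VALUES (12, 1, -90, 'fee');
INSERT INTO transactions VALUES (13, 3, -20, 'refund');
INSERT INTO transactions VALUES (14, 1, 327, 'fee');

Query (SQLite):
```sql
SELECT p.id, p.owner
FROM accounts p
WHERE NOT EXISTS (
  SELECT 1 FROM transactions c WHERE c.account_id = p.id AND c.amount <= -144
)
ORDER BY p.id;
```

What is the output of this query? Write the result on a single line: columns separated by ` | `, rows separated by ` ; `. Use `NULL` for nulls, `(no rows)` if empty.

1 | Alice ; 3 | Pia

For each accounts row, check whether any transactions with matching account_id has amount <= -144.
Keep rows where that is false.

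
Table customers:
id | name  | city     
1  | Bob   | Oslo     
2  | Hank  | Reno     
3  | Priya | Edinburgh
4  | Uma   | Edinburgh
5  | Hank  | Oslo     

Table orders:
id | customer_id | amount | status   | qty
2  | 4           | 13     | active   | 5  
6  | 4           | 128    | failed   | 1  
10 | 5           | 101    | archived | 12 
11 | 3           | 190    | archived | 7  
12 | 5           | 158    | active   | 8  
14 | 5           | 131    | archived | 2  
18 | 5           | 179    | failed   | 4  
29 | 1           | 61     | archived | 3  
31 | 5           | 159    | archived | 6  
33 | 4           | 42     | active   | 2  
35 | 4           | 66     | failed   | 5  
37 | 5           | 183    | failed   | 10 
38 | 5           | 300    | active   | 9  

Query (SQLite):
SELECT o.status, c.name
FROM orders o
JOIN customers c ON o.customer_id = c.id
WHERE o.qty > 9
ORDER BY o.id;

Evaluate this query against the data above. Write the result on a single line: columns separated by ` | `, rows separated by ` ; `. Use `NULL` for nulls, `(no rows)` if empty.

Each orders row matches the customers row where customer_id = customers.id.
Then keep rows with o.qty > 9.

archived | Hank ; failed | Hank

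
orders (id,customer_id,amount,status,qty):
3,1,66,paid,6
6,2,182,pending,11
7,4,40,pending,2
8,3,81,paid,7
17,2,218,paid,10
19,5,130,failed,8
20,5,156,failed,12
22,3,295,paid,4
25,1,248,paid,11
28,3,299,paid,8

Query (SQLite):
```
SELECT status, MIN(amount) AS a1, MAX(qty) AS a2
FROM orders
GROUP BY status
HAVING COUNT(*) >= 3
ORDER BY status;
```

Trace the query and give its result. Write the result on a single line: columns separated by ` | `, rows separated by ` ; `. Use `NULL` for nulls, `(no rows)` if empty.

Group orders by status.
Per group compute: MIN(amount), MAX(qty).
HAVING: drop groups with fewer than 3 rows.
  failed: ids {19, 20} → MIN(amount)=130, MAX(qty)=12
  paid: ids {3, 8, 17, 22, 25, 28} → MIN(amount)=66, MAX(qty)=11
  pending: ids {6, 7} → MIN(amount)=40, MAX(qty)=11

paid | 66 | 11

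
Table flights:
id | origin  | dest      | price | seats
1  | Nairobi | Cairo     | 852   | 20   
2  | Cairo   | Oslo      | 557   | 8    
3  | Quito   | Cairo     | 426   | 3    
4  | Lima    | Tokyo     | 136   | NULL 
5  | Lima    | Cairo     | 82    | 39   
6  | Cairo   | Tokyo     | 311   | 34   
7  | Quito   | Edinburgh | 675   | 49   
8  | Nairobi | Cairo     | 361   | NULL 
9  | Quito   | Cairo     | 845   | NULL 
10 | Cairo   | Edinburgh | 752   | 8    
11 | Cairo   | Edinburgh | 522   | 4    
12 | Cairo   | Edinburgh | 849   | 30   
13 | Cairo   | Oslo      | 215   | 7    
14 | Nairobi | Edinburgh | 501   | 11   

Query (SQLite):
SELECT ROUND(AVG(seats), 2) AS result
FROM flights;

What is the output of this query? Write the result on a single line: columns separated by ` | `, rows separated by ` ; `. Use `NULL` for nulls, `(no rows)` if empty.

19.36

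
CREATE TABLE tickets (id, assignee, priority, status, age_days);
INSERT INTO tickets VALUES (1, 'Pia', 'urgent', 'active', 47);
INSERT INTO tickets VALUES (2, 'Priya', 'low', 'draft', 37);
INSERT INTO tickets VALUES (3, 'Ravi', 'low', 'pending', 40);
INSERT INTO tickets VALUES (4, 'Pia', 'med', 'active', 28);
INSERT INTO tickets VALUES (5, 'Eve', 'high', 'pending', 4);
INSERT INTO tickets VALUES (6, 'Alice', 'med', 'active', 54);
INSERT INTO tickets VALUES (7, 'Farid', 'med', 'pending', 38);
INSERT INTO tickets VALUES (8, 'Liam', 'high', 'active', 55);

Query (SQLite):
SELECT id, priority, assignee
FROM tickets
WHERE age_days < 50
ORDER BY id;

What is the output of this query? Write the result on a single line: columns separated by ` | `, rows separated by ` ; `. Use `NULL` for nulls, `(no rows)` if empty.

1 | urgent | Pia ; 2 | low | Priya ; 3 | low | Ravi ; 4 | med | Pia ; 5 | high | Eve ; 7 | med | Farid

age_days < 50: ids {1, 2, 3, 4, 5, 7}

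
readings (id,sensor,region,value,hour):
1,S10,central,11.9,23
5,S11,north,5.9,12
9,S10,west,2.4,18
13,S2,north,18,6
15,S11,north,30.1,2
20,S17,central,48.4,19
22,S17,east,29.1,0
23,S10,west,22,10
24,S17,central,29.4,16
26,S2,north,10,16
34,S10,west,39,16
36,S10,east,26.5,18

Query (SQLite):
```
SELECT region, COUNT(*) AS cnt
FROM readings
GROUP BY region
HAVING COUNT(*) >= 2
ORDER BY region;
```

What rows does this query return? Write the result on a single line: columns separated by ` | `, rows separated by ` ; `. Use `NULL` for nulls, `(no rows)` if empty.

Partition readings by region; compute COUNT(*) within each group.
HAVING: keep groups with count ≥ 2.
  central: ids {1, 20, 24} → COUNT(*)=3
  east: ids {22, 36} → COUNT(*)=2
  north: ids {5, 13, 15, 26} → COUNT(*)=4
  west: ids {9, 23, 34} → COUNT(*)=3

central | 3 ; east | 2 ; north | 4 ; west | 3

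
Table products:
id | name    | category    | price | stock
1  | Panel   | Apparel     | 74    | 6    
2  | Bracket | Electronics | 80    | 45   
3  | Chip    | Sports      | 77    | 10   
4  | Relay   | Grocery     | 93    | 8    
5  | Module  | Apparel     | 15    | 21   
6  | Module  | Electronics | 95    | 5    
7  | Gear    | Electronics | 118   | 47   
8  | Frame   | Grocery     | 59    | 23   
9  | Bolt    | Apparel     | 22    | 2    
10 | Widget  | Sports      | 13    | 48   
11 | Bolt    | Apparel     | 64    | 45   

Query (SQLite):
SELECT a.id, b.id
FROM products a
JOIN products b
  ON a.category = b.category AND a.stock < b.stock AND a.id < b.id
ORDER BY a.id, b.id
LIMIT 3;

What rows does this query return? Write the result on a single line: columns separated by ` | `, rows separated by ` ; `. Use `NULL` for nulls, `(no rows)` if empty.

1 | 5 ; 1 | 11 ; 2 | 7

Pairs (a,b) with same category, a.stock < b.stock, a.id < b.id.
category groups: Apparel:{1,5,9,11} Electronics:{2,6,7} Grocery:{4,8} Sports:{3,10}
Ordered by (a.id, b.id); first 3.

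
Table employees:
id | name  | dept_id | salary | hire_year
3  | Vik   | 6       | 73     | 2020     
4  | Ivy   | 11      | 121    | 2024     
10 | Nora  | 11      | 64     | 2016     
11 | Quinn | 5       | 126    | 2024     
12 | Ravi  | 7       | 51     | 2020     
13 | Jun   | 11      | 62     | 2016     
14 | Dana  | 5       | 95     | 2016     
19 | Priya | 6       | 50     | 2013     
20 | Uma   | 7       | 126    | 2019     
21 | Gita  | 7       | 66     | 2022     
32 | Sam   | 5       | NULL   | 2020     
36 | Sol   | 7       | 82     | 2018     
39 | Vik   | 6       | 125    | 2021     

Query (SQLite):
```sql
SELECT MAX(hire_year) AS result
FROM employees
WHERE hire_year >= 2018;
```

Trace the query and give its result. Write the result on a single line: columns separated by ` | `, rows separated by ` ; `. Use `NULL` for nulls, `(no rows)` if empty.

Rows where hire_year >= 2018 → hire_year values: [2020, 2024, 2024, 2020, 2019, 2022, 2020, 2018, 2021].
MAX of non-NULL values = 2024.

2024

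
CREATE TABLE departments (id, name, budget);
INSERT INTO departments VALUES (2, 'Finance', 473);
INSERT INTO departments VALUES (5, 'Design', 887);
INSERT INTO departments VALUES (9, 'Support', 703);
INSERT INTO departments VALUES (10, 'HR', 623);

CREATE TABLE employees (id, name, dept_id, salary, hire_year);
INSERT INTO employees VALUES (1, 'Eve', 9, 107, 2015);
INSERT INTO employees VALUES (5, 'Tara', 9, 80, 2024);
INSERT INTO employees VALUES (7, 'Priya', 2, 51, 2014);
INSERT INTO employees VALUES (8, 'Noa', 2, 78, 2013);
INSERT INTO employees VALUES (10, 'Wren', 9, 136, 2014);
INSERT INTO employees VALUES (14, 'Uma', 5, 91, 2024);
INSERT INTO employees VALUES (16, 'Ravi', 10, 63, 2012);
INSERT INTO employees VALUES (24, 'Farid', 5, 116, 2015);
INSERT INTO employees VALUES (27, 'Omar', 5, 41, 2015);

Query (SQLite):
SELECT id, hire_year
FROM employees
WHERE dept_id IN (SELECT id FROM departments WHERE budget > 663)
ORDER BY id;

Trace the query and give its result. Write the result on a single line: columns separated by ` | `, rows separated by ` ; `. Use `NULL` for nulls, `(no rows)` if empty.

Inner query: departments.id where budget > 663.
Outer: keep employees rows whose dept_id is in that set.
Inner query → {5, 9}

1 | 2015 ; 5 | 2024 ; 10 | 2014 ; 14 | 2024 ; 24 | 2015 ; 27 | 2015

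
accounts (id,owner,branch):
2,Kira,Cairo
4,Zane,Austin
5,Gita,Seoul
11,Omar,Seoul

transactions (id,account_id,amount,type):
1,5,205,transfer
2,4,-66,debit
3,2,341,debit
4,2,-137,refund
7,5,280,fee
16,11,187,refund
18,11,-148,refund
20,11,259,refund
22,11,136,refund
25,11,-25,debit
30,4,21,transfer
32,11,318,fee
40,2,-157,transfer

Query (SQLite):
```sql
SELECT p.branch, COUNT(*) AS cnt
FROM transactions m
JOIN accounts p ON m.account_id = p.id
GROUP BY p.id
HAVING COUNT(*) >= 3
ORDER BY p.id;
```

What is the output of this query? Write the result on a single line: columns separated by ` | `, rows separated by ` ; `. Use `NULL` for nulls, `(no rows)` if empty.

Cairo | 3 ; Seoul | 6

Join each transactions row to its accounts via account_id.
Group joined rows by accounts.id; compute COUNT(*) per group.
HAVING: keep groups with count ≥ 3.
  2: ids {3, 4, 40} → COUNT(*)=3
  4: ids {2, 30} → COUNT(*)=2
  5: ids {1, 7} → COUNT(*)=2
  11: ids {16, 18, 20, 22, 25, 32} → COUNT(*)=6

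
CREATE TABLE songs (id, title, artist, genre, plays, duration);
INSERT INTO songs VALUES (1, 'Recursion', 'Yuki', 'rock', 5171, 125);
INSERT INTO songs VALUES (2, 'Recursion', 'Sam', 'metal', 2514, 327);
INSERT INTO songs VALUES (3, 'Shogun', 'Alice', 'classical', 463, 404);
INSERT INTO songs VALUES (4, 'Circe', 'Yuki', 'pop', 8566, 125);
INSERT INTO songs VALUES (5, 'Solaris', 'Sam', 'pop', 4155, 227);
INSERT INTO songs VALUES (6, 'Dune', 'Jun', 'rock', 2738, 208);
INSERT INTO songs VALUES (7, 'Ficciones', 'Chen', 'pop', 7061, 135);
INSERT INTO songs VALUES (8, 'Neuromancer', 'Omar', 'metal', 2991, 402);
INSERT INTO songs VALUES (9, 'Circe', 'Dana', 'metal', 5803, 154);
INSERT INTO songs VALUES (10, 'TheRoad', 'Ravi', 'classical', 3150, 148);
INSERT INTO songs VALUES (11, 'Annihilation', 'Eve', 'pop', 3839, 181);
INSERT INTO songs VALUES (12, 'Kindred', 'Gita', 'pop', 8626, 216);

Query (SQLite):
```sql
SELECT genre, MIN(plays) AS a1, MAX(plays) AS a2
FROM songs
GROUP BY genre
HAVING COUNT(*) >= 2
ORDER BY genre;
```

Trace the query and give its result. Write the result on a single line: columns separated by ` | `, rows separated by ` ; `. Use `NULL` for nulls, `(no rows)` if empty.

classical | 463 | 3150 ; metal | 2514 | 5803 ; pop | 3839 | 8626 ; rock | 2738 | 5171

Group songs by genre.
Per group compute: MIN(plays), MAX(plays).
HAVING: drop groups with fewer than 2 rows.
  classical: ids {3, 10} → MIN(plays)=463, MAX(plays)=3150
  metal: ids {2, 8, 9} → MIN(plays)=2514, MAX(plays)=5803
  pop: ids {4, 5, 7, 11, 12} → MIN(plays)=3839, MAX(plays)=8626
  rock: ids {1, 6} → MIN(plays)=2738, MAX(plays)=5171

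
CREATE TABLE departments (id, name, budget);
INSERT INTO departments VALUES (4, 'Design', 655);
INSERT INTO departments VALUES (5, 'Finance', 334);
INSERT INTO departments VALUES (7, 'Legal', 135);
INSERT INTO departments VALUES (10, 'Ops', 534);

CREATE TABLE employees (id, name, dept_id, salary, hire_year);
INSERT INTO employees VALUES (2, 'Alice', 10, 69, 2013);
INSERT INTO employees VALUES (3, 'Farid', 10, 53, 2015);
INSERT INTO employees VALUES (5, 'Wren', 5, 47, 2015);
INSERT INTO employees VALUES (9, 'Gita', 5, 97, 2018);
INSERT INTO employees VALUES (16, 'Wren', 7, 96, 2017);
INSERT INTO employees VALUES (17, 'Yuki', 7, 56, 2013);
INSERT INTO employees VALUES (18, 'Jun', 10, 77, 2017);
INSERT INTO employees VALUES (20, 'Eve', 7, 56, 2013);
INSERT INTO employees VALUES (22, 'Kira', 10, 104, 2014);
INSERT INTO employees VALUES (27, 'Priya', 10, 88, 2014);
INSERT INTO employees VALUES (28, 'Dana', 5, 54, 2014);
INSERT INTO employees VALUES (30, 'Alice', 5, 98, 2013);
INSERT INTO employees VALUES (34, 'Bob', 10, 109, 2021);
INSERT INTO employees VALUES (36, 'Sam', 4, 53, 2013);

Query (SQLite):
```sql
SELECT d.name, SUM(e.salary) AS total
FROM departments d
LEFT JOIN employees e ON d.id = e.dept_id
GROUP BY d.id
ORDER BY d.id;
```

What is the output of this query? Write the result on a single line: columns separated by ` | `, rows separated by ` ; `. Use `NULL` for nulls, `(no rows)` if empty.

Design | 53 ; Finance | 296 ; Legal | 208 ; Ops | 500

LEFT JOIN keeps every departments row; unmatched ones get NULL for employees columns.
Group by departments.id and compute SUM(e.salary). SUM over an all-NULL group is NULL.
  4: ids {36} → SUM(e.salary)=53
  5: ids {5, 9, 28, 30} → SUM(e.salary)=296
  7: ids {16, 17, 20} → SUM(e.salary)=208
  10: ids {2, 3, 18, 22, 27, 34} → SUM(e.salary)=500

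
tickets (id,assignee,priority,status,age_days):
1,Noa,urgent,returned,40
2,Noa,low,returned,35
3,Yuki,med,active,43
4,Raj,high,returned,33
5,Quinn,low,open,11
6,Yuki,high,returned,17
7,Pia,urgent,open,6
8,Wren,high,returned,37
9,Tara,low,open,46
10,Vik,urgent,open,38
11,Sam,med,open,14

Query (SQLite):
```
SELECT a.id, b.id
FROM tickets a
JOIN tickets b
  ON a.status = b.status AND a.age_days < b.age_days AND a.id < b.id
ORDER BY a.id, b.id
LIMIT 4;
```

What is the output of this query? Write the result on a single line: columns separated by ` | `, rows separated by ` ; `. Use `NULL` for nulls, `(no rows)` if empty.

2 | 8 ; 4 | 8 ; 5 | 9 ; 5 | 10

Pairs (a,b) with same status, a.age_days < b.age_days, a.id < b.id.
status groups: active:{3} open:{5,7,9,10,11} returned:{1,2,4,6,8}
Ordered by (a.id, b.id); first 4.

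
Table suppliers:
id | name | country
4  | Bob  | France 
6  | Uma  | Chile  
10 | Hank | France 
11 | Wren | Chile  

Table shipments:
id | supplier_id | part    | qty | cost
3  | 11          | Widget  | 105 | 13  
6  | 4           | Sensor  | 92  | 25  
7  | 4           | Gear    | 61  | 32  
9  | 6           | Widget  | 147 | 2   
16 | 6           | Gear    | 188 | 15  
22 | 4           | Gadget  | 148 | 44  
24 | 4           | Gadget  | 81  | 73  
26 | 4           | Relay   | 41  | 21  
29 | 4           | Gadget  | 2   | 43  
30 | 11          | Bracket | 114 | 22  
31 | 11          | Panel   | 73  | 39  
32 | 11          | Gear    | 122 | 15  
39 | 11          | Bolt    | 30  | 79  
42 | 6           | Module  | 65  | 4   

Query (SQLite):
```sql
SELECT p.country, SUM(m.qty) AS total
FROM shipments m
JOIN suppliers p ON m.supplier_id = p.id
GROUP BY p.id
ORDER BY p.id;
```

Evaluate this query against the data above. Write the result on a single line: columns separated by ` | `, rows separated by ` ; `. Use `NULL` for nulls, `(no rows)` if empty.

France | 425 ; Chile | 400 ; Chile | 444

Join each shipments row to its suppliers via supplier_id.
Group joined rows by suppliers.id; compute SUM(m.qty) per group.
  4: ids {6, 7, 22, 24, 26, 29} → SUM(m.qty)=425
  6: ids {9, 16, 42} → SUM(m.qty)=400
  11: ids {3, 30, 31, 32, 39} → SUM(m.qty)=444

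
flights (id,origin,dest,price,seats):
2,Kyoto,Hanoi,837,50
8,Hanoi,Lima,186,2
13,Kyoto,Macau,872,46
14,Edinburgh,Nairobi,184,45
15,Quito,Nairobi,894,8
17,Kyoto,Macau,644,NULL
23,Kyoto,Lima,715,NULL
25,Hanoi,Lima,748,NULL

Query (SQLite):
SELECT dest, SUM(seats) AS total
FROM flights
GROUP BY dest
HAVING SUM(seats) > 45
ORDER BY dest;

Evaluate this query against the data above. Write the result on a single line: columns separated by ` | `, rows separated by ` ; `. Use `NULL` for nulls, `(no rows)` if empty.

Hanoi | 50 ; Macau | 46 ; Nairobi | 53

Partition flights by dest; compute SUM(seats) within each group.
HAVING: keep groups where SUM(seats) > 45.
  Hanoi: ids {2} → SUM(seats)=50
  Lima: ids {8, 23, 25} → SUM(seats)=2
  Macau: ids {13, 17} → SUM(seats)=46
  Nairobi: ids {14, 15} → SUM(seats)=53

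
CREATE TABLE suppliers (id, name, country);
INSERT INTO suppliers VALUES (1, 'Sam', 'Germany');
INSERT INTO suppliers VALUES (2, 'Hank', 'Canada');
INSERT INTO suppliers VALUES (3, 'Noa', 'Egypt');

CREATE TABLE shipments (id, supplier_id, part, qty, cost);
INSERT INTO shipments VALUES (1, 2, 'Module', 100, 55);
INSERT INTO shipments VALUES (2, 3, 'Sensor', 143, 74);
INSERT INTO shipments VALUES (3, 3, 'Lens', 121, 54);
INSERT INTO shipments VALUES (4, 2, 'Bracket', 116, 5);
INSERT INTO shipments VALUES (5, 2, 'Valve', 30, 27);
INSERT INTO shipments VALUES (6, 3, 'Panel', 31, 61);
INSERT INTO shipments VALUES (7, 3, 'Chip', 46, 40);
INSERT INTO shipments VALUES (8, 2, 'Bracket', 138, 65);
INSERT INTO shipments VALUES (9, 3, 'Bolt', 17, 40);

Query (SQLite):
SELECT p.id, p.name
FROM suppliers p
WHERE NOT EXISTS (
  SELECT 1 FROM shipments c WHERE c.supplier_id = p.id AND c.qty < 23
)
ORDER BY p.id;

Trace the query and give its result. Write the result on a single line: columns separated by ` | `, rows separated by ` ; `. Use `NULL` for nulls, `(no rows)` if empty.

1 | Sam ; 2 | Hank

For each suppliers row, check whether any shipments with matching supplier_id has qty < 23.
Keep rows where that is false.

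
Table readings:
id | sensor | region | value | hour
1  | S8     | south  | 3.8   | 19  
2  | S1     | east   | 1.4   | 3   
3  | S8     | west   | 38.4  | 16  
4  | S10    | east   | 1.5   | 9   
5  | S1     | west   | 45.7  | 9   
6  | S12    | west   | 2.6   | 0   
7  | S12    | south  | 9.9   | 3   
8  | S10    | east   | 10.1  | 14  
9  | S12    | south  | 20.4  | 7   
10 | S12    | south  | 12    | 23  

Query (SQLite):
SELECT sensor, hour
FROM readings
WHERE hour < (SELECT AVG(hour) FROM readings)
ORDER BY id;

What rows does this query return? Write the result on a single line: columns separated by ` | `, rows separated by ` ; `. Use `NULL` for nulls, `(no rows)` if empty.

S1 | 3 ; S10 | 9 ; S1 | 9 ; S12 | 0 ; S12 | 3 ; S12 | 7

Scalar subquery: AVG(hour) over all readings rows = 10.3.
Keep rows where hour < that value.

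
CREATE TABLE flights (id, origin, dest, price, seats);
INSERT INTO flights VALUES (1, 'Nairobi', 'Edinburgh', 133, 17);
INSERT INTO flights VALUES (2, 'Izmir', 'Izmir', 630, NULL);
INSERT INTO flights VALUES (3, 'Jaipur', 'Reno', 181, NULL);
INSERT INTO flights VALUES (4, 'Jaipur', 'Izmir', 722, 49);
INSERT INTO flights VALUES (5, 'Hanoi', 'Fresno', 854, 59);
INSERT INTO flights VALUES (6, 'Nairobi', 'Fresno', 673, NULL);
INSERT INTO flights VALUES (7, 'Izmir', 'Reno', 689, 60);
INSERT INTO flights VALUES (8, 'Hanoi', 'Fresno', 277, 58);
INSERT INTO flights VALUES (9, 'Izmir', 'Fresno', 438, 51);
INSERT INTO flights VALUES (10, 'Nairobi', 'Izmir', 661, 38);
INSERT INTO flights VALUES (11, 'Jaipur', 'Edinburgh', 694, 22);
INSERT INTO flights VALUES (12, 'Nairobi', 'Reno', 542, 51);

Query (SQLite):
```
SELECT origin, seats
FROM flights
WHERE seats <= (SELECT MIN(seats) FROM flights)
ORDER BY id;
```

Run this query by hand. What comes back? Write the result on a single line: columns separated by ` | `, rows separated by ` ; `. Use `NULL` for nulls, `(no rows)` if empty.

Scalar subquery: MIN(seats) over all flights rows = 17.
Keep rows where seats <= that value.

Nairobi | 17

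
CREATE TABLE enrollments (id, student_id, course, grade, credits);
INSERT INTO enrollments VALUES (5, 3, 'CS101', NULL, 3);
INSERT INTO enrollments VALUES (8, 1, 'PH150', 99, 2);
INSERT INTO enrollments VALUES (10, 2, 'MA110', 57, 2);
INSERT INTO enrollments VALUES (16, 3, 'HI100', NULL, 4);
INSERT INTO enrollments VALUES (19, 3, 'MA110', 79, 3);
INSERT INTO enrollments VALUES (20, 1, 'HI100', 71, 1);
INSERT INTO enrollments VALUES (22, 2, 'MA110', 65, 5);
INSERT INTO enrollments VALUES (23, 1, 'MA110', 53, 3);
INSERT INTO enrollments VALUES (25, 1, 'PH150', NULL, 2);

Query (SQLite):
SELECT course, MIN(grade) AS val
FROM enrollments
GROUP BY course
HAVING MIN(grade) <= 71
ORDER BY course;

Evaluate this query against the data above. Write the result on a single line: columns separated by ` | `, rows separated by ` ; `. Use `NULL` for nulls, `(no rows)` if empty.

Partition enrollments by course; compute MIN(grade) within each group.
HAVING: keep groups where MIN(grade) <= 71.
  CS101: ids {5} → MIN(grade)=NULL
  HI100: ids {16, 20} → MIN(grade)=71
  MA110: ids {10, 19, 22, 23} → MIN(grade)=53
  PH150: ids {8, 25} → MIN(grade)=99

HI100 | 71 ; MA110 | 53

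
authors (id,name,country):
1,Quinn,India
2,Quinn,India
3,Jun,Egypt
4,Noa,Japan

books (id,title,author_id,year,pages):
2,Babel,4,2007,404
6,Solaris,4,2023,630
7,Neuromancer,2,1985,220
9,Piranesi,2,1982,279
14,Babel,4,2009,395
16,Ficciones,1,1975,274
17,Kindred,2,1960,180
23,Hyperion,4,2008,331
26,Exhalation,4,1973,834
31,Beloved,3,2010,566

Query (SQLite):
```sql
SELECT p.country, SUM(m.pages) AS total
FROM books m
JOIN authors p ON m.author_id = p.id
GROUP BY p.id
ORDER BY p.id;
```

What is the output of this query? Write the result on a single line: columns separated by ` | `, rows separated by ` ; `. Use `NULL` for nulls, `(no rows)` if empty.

Join each books row to its authors via author_id.
Group joined rows by authors.id; compute SUM(m.pages) per group.
  1: ids {16} → SUM(m.pages)=274
  2: ids {7, 9, 17} → SUM(m.pages)=679
  3: ids {31} → SUM(m.pages)=566
  4: ids {2, 6, 14, 23, 26} → SUM(m.pages)=2594

India | 274 ; India | 679 ; Egypt | 566 ; Japan | 2594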